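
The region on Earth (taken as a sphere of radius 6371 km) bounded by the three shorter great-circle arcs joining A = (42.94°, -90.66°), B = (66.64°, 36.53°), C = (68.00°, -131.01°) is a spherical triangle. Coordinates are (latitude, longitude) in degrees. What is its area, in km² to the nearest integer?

Side lengths (central angles): a = 0.7868, b = 0.5724, c = 1.1041 rad; semiperimeter s = 1.2316.
By l'Huilier's theorem, tan(E/4) = √[tan(s/2) tan((s−a)/2) tan((s−b)/2) tan((s−c)/2)], giving spherical excess E = 0.2362 rad.
Area = E·R² = 0.2362 × (6371)² ≈ 9587433 km².

9587433 km²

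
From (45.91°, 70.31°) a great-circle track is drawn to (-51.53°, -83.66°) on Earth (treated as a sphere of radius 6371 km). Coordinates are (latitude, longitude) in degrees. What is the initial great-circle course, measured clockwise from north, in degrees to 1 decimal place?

With φ₁ = 0.8013, φ₂ = -0.8994, Δλ = -2.6873 rad, the forward-azimuth formula gives
θ = atan2( sin Δλ cos φ₂ , cos φ₁ sin φ₂ − sin φ₁ cos φ₂ cos Δλ ) = atan2(-0.2730, -0.1433) = -117.69°.
Adding 360° brings this into [0°, 360°): 242.3°.

242.3°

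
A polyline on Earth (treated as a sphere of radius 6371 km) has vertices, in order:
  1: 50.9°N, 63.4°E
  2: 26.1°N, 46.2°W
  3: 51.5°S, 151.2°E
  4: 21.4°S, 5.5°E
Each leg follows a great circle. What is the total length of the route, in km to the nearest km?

Leg 1→2: central angle 1.4188 rad, distance 9039.1 km.
Leg 2→3: central angle 2.6420 rad, distance 16831.9 km.
Leg 3→4: central angle 1.7653 rad, distance 11246.5 km.
Total: 9039.1 + 16831.9 + 11246.5 ≈ 37117 km.

37117 km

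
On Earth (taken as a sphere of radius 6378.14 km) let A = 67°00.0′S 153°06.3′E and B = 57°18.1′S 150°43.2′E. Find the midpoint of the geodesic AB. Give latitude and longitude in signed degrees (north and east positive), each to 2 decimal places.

The central angle between A and B is δ = 0.1703 rad.
With f = 0.5, the slerp weights are sin((1−f)δ)/sin δ = 0.5018 and sin(fδ)/sin δ = 0.5018.
Weighted sum of the unit vectors: (0.5018)·(-0.3485,0.1767,-0.9205) + (0.5018)·(-0.4712,0.2642,-0.8415) = (-0.4113, 0.2213, -0.8842).
Converting back: φ = atan2(z, √(x²+y²)) = -62.16°, λ = atan2(y, x) = 151.72°.

-62.16°, 151.72°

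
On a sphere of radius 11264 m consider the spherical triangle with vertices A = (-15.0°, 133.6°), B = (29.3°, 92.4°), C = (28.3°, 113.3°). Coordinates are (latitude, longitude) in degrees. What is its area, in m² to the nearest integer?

Side lengths (central angles): a = 0.3197, b = 0.8299, c = 1.0389 rad; semiperimeter s = 1.0943.
By l'Huilier's theorem, tan(E/4) = √[tan(s/2) tan((s−a)/2) tan((s−b)/2) tan((s−c)/2)], giving spherical excess E = 0.1209 rad.
Area = E·R² = 0.1209 × (11264)² ≈ 15341156 m².

15341156 m²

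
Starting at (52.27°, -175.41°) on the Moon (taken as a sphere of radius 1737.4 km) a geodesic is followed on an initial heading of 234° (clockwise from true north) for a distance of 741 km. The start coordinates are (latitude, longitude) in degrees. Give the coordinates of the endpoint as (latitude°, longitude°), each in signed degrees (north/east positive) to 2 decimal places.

34.84°, 160.53°

Angular distance δ = d/R = 741/1737.4 = 0.42650 rad; initial bearing θ = 4.0841 rad.
sin φ₂ = sin φ₁ cos δ + cos φ₁ sin δ cos θ = (0.7909)(0.9104) + (0.6119)(0.4137)(-0.5878) = 0.5713, so φ₂ = 34.84°.
Δλ = atan2(sin θ sin δ cos φ₁, cos δ − sin φ₁ sin φ₂) = atan2(-0.2048, 0.4586) = -24.064°.
λ₂ = -175.410° − 24.064° = -199.47° → 160.53° after wrapping to (−180°, 180°].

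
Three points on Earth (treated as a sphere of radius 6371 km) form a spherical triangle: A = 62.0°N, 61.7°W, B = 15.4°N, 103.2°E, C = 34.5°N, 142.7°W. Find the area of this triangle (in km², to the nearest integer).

Side lengths (central angles): a = 1.7457, b = 0.9756, c = 1.7747 rad; semiperimeter s = 2.2480.
By l'Huilier's theorem, tan(E/4) = √[tan(s/2) tan((s−a)/2) tan((s−b)/2) tan((s−c)/2)], giving spherical excess E = 1.1983 rad.
Area = E·R² = 1.1983 × (6371)² ≈ 48640486 km².

48640486 km²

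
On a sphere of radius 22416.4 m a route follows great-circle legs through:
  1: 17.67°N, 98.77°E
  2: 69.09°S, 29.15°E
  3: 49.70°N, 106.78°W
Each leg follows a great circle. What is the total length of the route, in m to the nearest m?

Leg 1→2: central angle 1.7367 rad, distance 38930.0 m.
Leg 2→3: central angle 2.6431 rad, distance 59248.4 m.
Total: 38930.0 + 59248.4 ≈ 98178 m.

98178 m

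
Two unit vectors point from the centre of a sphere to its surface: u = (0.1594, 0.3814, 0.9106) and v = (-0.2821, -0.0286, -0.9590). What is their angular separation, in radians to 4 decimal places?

2.7627 rad

u·v = -0.9291; |u| = 1.0000, |v| = 1.0000.
cos θ = (u·v)/(|u||v|) = -0.9291, so θ = 2.7627 rad.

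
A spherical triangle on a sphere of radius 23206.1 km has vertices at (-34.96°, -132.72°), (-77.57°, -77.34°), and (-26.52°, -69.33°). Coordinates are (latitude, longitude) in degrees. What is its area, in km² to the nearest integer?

Side lengths (central angles): a = 0.8934, b = 0.9468, c = 0.8503 rad; semiperimeter s = 1.3452.
By l'Huilier's theorem, tan(E/4) = √[tan(s/2) tan((s−a)/2) tan((s−b)/2) tan((s−c)/2)], giving spherical excess E = 0.3853 rad.
Area = E·R² = 0.3853 × (23206.1)² ≈ 207513047 km².

207513047 km²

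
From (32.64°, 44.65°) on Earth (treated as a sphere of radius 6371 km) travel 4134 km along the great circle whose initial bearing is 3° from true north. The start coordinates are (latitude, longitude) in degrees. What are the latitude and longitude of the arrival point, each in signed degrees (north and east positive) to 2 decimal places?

69.70°, 49.88°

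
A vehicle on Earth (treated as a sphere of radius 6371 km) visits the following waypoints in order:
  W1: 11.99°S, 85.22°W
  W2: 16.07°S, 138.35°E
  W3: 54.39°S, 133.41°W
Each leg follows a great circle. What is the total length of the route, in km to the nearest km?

Leg W1→W2: central angle 2.2440 rad, distance 14296.8 km.
Leg W2→W3: central angle 1.3261 rad, distance 8448.8 km.
Total: 14296.8 + 8448.8 ≈ 22746 km.

22746 km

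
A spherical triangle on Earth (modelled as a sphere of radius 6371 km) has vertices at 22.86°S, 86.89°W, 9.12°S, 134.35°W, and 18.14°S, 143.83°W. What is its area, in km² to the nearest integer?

3804189 km²

Side lengths (central angles): a = 0.2249, b = 0.9290, c = 0.8275 rad; semiperimeter s = 0.9907.
By l'Huilier's theorem, tan(E/4) = √[tan(s/2) tan((s−a)/2) tan((s−b)/2) tan((s−c)/2)], giving spherical excess E = 0.0937 rad.
Area = E·R² = 0.0937 × (6371)² ≈ 3804189 km².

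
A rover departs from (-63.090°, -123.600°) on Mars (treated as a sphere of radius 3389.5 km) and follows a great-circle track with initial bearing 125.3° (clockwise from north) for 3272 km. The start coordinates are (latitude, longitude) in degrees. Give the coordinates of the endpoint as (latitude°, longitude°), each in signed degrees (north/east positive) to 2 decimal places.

Angular distance δ = d/R = 3272/3389.5 = 0.96533 rad; initial bearing θ = 2.1869 rad.
sin φ₂ = sin φ₁ cos δ + cos φ₁ sin δ cos θ = (-0.8917)(0.5691) + (0.4526)(0.8222)(-0.5779) = -0.7226, so φ₂ = -46.27°.
Δλ = atan2(sin θ sin δ cos φ₁, cos δ − sin φ₁ sin φ₂) = atan2(0.3037, -0.0752) = 103.902°.
λ₂ = -123.600° + 103.902° = -19.70°.

-46.27°, -19.70°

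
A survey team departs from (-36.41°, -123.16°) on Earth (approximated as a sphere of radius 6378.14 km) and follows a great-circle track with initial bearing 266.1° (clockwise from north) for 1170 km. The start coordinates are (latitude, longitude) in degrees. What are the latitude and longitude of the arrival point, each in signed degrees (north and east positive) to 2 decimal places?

-36.41°, -136.23°

Angular distance δ = d/R = 1170/6378.14 = 0.18344 rad; initial bearing θ = 4.6443 rad.
sin φ₂ = sin φ₁ cos δ + cos φ₁ sin δ cos θ = (-0.5936)(0.9832) + (0.8048)(0.1824)(-0.0680) = -0.5936, so φ₂ = -36.41°.
Δλ = atan2(sin θ sin δ cos φ₁, cos δ − sin φ₁ sin φ₂) = atan2(-0.1465, 0.6309) = -13.070°.
λ₂ = -123.160° − 13.070° = -136.23°.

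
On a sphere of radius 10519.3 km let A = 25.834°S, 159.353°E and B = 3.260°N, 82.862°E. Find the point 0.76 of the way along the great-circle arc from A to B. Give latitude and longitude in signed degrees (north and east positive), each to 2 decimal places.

-5.42°, 99.83°

The central angle between A and B is δ = 1.3846 rad.
With f = 0.76, the slerp weights are sin((1−f)δ)/sin δ = 0.3320 and sin(fδ)/sin δ = 0.8838.
Weighted sum of the unit vectors: (0.3320)·(-0.8423,0.3174,-0.4358) + (0.8838)·(0.1241,0.9906,0.0569) = (-0.1699, 0.9809, -0.0944).
Converting back: φ = atan2(z, √(x²+y²)) = -5.42°, λ = atan2(y, x) = 99.83°.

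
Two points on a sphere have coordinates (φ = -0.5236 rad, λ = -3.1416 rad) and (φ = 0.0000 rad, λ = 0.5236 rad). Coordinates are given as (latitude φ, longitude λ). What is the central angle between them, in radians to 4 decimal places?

2.4189 rad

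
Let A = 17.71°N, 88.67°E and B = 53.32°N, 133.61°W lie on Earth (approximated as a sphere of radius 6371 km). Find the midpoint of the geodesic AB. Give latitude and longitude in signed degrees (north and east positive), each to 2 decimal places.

The central angle between A and B is δ = 1.7488 rad.
With f = 0.5, the slerp weights are sin((1−f)δ)/sin δ = 0.7795 and sin(fδ)/sin δ = 0.7795.
Weighted sum of the unit vectors: (0.7795)·(0.0221,0.9524,0.3042) + (0.7795)·(-0.4120,-0.4325,0.8020) = (-0.3039, 0.4052, 0.8622).
Converting back: φ = atan2(z, √(x²+y²)) = 59.57°, λ = atan2(y, x) = 126.87°.

59.57°, 126.87°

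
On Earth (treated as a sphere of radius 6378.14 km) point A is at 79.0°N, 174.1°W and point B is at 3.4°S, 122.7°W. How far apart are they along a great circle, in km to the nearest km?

In radians: φ₁ = 1.3788, φ₂ = -0.0593, Δλ = 51.400° = 0.8971 rad.
cos c = sin φ₁ sin φ₂ + cos φ₁ cos φ₂ cos Δλ = (0.9816)(-0.0593) + (0.1908)(0.9982)(0.6239) = 0.06062,
so c = arccos(0.06062) = 1.51014 rad.
Distance = R·c = 6378.14 × 1.5101 ≈ 9632 km.

9632 km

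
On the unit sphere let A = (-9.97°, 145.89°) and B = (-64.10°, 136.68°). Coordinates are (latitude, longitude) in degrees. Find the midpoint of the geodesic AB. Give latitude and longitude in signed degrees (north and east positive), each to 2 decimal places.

-37.11°, 143.06°

The central angle between A and B is δ = 0.9516 rad.
With f = 0.5, the slerp weights are sin((1−f)δ)/sin δ = 0.5625 and sin(fδ)/sin δ = 0.5625.
Weighted sum of the unit vectors: (0.5625)·(-0.8155,0.5523,-0.1731) + (0.5625)·(-0.3178,0.2997,-0.8996) = (-0.6374, 0.4792, -0.6034).
Converting back: φ = atan2(z, √(x²+y²)) = -37.11°, λ = atan2(y, x) = 143.06°.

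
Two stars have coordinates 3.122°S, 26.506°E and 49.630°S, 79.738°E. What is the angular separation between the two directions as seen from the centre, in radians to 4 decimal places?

1.1278 rad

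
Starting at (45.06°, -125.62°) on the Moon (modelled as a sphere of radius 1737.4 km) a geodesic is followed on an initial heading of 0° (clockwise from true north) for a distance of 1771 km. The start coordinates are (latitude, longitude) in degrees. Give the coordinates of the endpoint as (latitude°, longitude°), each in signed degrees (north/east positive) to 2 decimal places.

Angular distance δ = d/R = 1771/1737.4 = 1.01934 rad; initial bearing θ = 0.0000 rad.
sin φ₂ = sin φ₁ cos δ + cos φ₁ sin δ cos θ = (0.7078)(0.5239) + (0.7064)(0.8518)(1.0000) = 0.9725, so φ₂ = 76.54°.
Δλ = atan2(sin θ sin δ cos φ₁, cos δ − sin φ₁ sin φ₂) = atan2(0.0000, -0.1645) = 180.000°.
λ₂ = -125.620° + 180.000° = 54.38°.

76.54°, 54.38°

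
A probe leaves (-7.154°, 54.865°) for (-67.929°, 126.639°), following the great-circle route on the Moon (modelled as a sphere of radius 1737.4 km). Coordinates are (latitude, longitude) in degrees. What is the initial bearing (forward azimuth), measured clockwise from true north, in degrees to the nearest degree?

Δλ = 71.774° = 1.2527 rad.
y = sin Δλ · cos φ₂ = (0.9498)(0.3758) = 0.3569
x = cos φ₁ sin φ₂ − sin φ₁ cos φ₂ cos Δλ = (0.9922)(-0.9267) − (-0.1245)(0.3758)(0.3128) = -0.9049
θ = atan2(y, x) = 158.47°, so the bearing is 158°.

158°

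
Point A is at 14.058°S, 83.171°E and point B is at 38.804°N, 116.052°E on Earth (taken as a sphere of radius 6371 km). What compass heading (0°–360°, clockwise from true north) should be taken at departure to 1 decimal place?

28.9°

With φ₁ = -0.2454, φ₂ = 0.6773, Δλ = 0.5739 rad, the forward-azimuth formula gives
θ = atan2( sin Δλ cos φ₂ , cos φ₁ sin φ₂ − sin φ₁ cos φ₂ cos Δλ ) = atan2(0.4231, 0.7669) = 28.89°.
So the initial bearing is 28.9°.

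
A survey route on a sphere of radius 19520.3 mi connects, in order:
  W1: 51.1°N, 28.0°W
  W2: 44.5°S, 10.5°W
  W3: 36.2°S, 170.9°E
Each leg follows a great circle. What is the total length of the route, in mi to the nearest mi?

Leg W1→W2: central angle 1.6894 rad, distance 32977.3 mi.
Leg W2→W3: central angle 1.7329 rad, distance 33827.5 mi.
Total: 32977.3 + 33827.5 ≈ 66805 mi.

66805 mi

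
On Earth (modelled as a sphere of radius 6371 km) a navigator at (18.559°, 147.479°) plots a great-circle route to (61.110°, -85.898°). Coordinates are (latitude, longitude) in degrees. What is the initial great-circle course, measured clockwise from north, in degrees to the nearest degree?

23°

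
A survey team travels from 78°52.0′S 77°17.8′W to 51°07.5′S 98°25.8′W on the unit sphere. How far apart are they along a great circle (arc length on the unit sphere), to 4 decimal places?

0.5014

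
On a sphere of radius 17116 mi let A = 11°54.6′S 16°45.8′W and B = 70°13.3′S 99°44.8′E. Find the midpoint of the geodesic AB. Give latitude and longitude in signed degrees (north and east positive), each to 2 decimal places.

The central angle between A and B is δ = 1.5244 rad.
With f = 0.5, the slerp weights are sin((1−f)δ)/sin δ = 0.6912 and sin(fδ)/sin δ = 0.6912.
Weighted sum of the unit vectors: (0.6912)·(0.9369,-0.2822,-0.2064) + (0.6912)·(-0.0573,0.3335,-0.9410) = (0.6080, 0.0355, -0.7931).
Converting back: φ = atan2(z, √(x²+y²)) = -52.48°, λ = atan2(y, x) = 3.34°.

-52.48°, 3.34°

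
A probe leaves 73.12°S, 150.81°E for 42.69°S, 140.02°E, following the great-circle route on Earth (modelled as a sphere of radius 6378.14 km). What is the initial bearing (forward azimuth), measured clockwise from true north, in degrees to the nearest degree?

Δλ = -10.790° = -0.1883 rad.
y = sin Δλ · cos φ₂ = (-0.1872)(0.7350) = -0.1376
x = cos φ₁ sin φ₂ − sin φ₁ cos φ₂ cos Δλ = (0.2904)(-0.6780) − (-0.9569)(0.7350)(0.9823) = 0.4940
θ = atan2(y, x) = -15.56°; adding 360° gives 344°.

344°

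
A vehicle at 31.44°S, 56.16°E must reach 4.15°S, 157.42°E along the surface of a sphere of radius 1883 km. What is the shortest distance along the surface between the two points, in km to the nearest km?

3200 km

Let φ₁ = -0.5487 rad, φ₂ = -0.0724 rad, and Δλ = 1.7673 rad.
cos c = sin φ₁ sin φ₂ + cos φ₁ cos φ₂ cos Δλ = (-0.5216)(-0.0724) + (0.8532)(0.9974)(-0.1953) = -0.12841,
so c = arccos(-0.12841) = 1.69956 rad.
Distance = R·c = 1883 × 1.6996 ≈ 3200 km.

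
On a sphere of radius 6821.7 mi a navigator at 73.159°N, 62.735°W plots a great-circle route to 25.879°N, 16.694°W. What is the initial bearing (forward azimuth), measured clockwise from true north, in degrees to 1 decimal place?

126.0°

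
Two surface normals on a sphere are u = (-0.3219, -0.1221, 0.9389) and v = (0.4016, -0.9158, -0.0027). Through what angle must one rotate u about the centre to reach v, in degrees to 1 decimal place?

91.1°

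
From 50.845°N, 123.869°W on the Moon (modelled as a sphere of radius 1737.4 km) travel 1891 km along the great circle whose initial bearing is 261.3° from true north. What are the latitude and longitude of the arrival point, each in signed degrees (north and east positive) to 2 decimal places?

Angular distance δ = d/R = 1891/1737.4 = 1.08841 rad; initial bearing θ = 4.5605 rad.
sin φ₂ = sin φ₁ cos δ + cos φ₁ sin δ cos θ = (0.7754)(0.4639) + (0.6314)(0.8859)(-0.1513) = 0.2751, so φ₂ = 15.97°.
Δλ = atan2(sin θ sin δ cos φ₁, cos δ − sin φ₁ sin φ₂) = atan2(-0.5529, 0.2506) = -65.622°.
λ₂ = -123.869° − 65.622° = -189.49° → 170.51° after wrapping to (−180°, 180°].

15.97°, 170.51°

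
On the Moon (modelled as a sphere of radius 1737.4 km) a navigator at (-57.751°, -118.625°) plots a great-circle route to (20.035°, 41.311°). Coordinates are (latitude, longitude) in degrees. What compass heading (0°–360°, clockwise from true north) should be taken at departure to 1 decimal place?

150.2°

With φ₁ = -1.0079, φ₂ = 0.3497, Δλ = 2.7914 rad, the forward-azimuth formula gives
θ = atan2( sin Δλ cos φ₂ , cos φ₁ sin φ₂ − sin φ₁ cos φ₂ cos Δλ ) = atan2(0.3223, -0.5635) = 150.23°.
So the initial bearing is 150.2°.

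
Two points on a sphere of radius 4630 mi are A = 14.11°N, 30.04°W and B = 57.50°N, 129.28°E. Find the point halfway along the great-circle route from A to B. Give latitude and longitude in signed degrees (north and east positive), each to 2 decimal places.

Central angle δ = 1.8566 rad. Interpolating on the sphere with fraction f = 0.5:
P = [sin((1−f)δ)·A + sin(fδ)·B] / sin δ = 0.8344·A + 0.8344·B in Cartesian coordinates,
giving P = (0.4167, -0.0581, 0.9072), i.e. latitude 65.12°, longitude -7.93°.

65.12°, -7.93°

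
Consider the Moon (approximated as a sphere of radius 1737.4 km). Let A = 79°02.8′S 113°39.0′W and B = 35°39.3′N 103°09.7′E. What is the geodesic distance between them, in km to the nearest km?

4066 km

In radians: φ₁ = -1.3796, φ₂ = 0.6223, Δλ = -143.188° = -2.4991 rad.
cos c = sin φ₁ sin φ₂ + cos φ₁ cos φ₂ cos Δλ = (-0.9818)(0.5829) + (0.1900)(0.8125)(-0.8006) = -0.69589,
so c = arccos(-0.69589) = 2.34046 rad.
Distance = R·c = 1737.4 × 2.3405 ≈ 4066 km.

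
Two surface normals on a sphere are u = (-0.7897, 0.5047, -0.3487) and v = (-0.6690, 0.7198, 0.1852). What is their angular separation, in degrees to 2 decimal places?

34.20°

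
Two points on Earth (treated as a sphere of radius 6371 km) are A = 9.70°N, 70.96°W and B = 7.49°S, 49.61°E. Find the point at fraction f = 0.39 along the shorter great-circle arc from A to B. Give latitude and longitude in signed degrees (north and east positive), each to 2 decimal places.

4.44°, -23.56°

The central angle between A and B is δ = 2.1165 rad.
With f = 0.39, the slerp weights are sin((1−f)δ)/sin δ = 1.1244 and sin(fδ)/sin δ = 0.8597.
Weighted sum of the unit vectors: (1.1244)·(0.3216,-0.9318,0.1685) + (0.8597)·(0.6425,0.7552,-0.1304) = (0.9139, -0.3985, 0.0774).
Converting back: φ = atan2(z, √(x²+y²)) = 4.44°, λ = atan2(y, x) = -23.56°.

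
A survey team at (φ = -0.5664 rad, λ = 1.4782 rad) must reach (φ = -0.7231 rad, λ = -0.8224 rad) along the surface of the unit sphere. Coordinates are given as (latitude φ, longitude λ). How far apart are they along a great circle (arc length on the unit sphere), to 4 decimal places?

1.6376

Let φ₁ = -0.5664 rad, φ₂ = -0.7231 rad, and Δλ = -2.3006 rad.
Haversine: a = sin²(Δφ/2) + cos φ₁ cos φ₂ sin²(Δλ/2) = 0.0061 + (0.8438)(0.7498)(0.8334) = 0.53337.
Central angle c = 2·arcsin(√a) = 1.63759 rad.
On the unit sphere the arc length equals the central angle: 1.6376.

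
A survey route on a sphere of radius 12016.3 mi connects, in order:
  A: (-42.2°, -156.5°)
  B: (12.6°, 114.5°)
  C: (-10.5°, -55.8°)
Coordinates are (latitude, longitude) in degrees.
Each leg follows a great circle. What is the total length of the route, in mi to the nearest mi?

Leg A→B: central angle 1.7051 rad, distance 20489.2 mi.
Leg B→C: central angle 2.9717 rad, distance 35709.3 mi.
Total: 20489.2 + 35709.3 ≈ 56198 mi.

56198 mi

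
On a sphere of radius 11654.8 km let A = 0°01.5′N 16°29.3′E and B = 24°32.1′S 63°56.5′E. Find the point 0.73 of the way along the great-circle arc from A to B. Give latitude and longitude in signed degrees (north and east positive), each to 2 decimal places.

-18.91°, 50.07°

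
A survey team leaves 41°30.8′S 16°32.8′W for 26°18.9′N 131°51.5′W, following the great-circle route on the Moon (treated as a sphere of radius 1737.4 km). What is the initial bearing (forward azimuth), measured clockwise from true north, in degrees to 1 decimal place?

275.5°

With φ₁ = -0.7245, φ₂ = 0.4593, Δλ = -2.0126 rad, the forward-azimuth formula gives
θ = atan2( sin Δλ cos φ₂ , cos φ₁ sin φ₂ − sin φ₁ cos φ₂ cos Δλ ) = atan2(-0.8103, 0.0779) = -84.51°.
Adding 360° brings this into [0°, 360°): 275.5°.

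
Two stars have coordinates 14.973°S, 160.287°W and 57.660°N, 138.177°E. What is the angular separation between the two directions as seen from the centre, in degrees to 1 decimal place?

With latitudes φ₁ = -14.973°, φ₂ = 57.660° and longitude difference Δλ = -61.536°:
cos c = sin φ₁ sin φ₂ + cos φ₁ cos φ₂ cos Δλ = (-0.2584)(0.8449) + (0.9660)(0.5349)(0.4766) = 0.02801,
so c = arccos(0.02801) = 1.54278 rad.
So the angular separation is 88.4°.

88.4°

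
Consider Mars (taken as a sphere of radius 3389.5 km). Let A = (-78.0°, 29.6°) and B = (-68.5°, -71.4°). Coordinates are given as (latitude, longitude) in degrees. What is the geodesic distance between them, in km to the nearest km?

With latitudes φ₁ = -78.000°, φ₂ = -68.500° and longitude difference Δλ = -101.000°:
cos c = sin φ₁ sin φ₂ + cos φ₁ cos φ₂ cos Δλ = (-0.9781)(-0.9304) + (0.2079)(0.3665)(-0.1908) = 0.89555,
so c = arccos(0.89555) = 0.46114 rad.
Distance = R·c = 3389.5 × 0.4611 ≈ 1563 km.

1563 km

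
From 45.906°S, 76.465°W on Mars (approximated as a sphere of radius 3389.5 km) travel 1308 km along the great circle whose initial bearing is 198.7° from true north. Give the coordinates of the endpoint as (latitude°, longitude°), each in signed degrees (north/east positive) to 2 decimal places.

-65.99°, -93.72°

Angular distance δ = d/R = 1308/3389.5 = 0.38590 rad; initial bearing θ = 3.4680 rad.
sin φ₂ = sin φ₁ cos δ + cos φ₁ sin δ cos θ = (-0.7182)(0.9265) + (0.6958)(0.3764)(-0.9472) = -0.9135, so φ₂ = -65.99°.
Δλ = atan2(sin θ sin δ cos φ₁, cos δ − sin φ₁ sin φ₂) = atan2(-0.0840, 0.2704) = -17.251°.
λ₂ = -76.465° − 17.251° = -93.72°.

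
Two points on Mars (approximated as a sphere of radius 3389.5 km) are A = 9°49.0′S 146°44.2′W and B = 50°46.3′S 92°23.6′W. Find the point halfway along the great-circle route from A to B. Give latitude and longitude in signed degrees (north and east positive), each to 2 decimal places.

-33.13°, -125.95°

The central angle between A and B is δ = 1.0526 rad.
With f = 0.5, the slerp weights are sin((1−f)δ)/sin δ = 0.5783 and sin(fδ)/sin δ = 0.5783.
Weighted sum of the unit vectors: (0.5783)·(-0.8239,-0.5405,-0.1705) + (0.5783)·(-0.0264,-0.6319,-0.7746) = (-0.4917, -0.6779, -0.5465).
Converting back: φ = atan2(z, √(x²+y²)) = -33.13°, λ = atan2(y, x) = -125.95°.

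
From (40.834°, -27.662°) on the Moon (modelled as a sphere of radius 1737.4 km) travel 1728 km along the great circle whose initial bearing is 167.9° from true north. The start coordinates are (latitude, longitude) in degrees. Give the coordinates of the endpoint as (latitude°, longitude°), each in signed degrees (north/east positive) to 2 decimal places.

-15.31°, -17.16°

Angular distance δ = d/R = 1728/1737.4 = 0.99459 rad; initial bearing θ = 2.9304 rad.
sin φ₂ = sin φ₁ cos δ + cos φ₁ sin δ cos θ = (0.6539)(0.5448) + (0.7566)(0.8385)(-0.9778) = -0.2641, so φ₂ = -15.31°.
Δλ = atan2(sin θ sin δ cos φ₁, cos δ − sin φ₁ sin φ₂) = atan2(0.1330, 0.7175) = 10.500°.
λ₂ = -27.662° + 10.500° = -17.16°.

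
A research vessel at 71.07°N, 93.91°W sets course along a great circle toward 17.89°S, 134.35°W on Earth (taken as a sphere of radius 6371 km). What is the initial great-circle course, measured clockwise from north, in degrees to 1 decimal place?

Δλ = -40.440° = -0.7058 rad.
y = sin Δλ · cos φ₂ = (-0.6487)(0.9516) = -0.6173
x = cos φ₁ sin φ₂ − sin φ₁ cos φ₂ cos Δλ = (0.3244)(-0.3072) − (0.9459)(0.9516)(0.7611) = -0.7848
θ = atan2(y, x) = -141.81°; adding 360° gives 218.2°.

218.2°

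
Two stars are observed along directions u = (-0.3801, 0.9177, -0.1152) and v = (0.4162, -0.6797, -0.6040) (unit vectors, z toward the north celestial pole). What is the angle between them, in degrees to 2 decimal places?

135.43°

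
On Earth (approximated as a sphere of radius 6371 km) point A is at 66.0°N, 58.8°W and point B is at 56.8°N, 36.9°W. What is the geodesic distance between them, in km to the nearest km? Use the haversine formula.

With latitudes φ₁ = 66.000°, φ₂ = 56.800° and longitude difference Δλ = 21.900°:
Haversine: a = sin²(Δφ/2) + cos φ₁ cos φ₂ sin²(Δλ/2) = 0.0064 + (0.4067)(0.5476)(0.0361) = 0.01447.
Central angle c = 2·arcsin(√a) = 0.24115 rad.
Distance = R·c = 6371 × 0.2411 ≈ 1536 km.

1536 km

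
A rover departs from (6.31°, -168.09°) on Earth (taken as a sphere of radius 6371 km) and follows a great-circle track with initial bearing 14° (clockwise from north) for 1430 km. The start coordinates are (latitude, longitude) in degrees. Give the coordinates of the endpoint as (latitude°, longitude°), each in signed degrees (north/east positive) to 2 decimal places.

Angular distance δ = d/R = 1430/6371 = 0.22445 rad; initial bearing θ = 0.2443 rad.
sin φ₂ = sin φ₁ cos δ + cos φ₁ sin δ cos θ = (0.1099)(0.9749) + (0.9939)(0.2226)(0.9703) = 0.3218, so φ₂ = 18.77°.
Δλ = atan2(sin θ sin δ cos φ₁, cos δ − sin φ₁ sin φ₂) = atan2(0.0535, 0.9395) = 3.260°.
λ₂ = -168.090° + 3.260° = -164.83°.

18.77°, -164.83°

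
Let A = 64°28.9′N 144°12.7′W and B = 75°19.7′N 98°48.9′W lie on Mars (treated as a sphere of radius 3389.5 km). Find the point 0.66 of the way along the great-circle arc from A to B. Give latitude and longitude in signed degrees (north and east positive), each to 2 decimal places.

The central angle between A and B is δ = 0.3187 rad.
With f = 0.66, the slerp weights are sin((1−f)δ)/sin δ = 0.3451 and sin(fδ)/sin δ = 0.6664.
Weighted sum of the unit vectors: (0.3451)·(-0.3495,-0.2519,0.9024) + (0.6664)·(-0.0388,-0.2503,0.9674) = (-0.1465, -0.2537, 0.9561).
Converting back: φ = atan2(z, √(x²+y²)) = 72.96°, λ = atan2(y, x) = -120.00°.

72.96°, -120.00°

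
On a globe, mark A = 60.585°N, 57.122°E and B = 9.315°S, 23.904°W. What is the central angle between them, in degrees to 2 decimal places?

93.75°

With latitudes φ₁ = 60.585°, φ₂ = -9.315° and longitude difference Δλ = -81.026°:
cos c = sin φ₁ sin φ₂ + cos φ₁ cos φ₂ cos Δλ = (0.8711)(-0.1619) + (0.4911)(0.9868)(0.1560) = -0.06540,
so c = arccos(-0.06540) = 1.63624 rad.
So the angular separation is 93.75°.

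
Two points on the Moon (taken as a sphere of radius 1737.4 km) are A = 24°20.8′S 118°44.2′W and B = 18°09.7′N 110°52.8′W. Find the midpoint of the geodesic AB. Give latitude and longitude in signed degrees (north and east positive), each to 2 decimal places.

Central angle δ = 0.7539 rad. Interpolating on the sphere with fraction f = 0.5:
P = [sin((1−f)δ)·A + sin(fδ)·B] / sin δ = 0.5378·A + 0.5378·B in Cartesian coordinates,
giving P = (-0.4177, -0.9070, -0.0541), i.e. latitude -3.10°, longitude -114.73°.

-3.10°, -114.73°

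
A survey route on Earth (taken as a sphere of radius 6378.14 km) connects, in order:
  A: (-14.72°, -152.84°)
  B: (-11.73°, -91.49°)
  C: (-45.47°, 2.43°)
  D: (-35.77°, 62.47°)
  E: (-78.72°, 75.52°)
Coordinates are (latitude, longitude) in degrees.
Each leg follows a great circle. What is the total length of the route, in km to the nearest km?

25915 km

Leg A→B: central angle 1.0406 rad, distance 6637.1 km.
Leg B→C: central angle 1.4727 rad, distance 9392.8 km.
Leg C→D: central angle 0.7942 rad, distance 5065.5 km.
Leg D→E: central angle 0.7556 rad, distance 4819.4 km.
Total: 6637.1 + 9392.8 + 5065.5 + 4819.4 ≈ 25915 km.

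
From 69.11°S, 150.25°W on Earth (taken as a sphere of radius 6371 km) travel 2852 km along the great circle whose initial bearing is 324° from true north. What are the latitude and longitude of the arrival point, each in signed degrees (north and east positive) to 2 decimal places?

-45.84°, -171.67°

Angular distance δ = d/R = 2852/6371 = 0.44765 rad; initial bearing θ = 5.6549 rad.
sin φ₂ = sin φ₁ cos δ + cos φ₁ sin δ cos θ = (-0.9343)(0.9015) + (0.3566)(0.4329)(0.8090) = -0.7173, so φ₂ = -45.84°.
Δλ = atan2(sin θ sin δ cos φ₁, cos δ − sin φ₁ sin φ₂) = atan2(-0.0907, 0.2313) = -21.418°.
λ₂ = -150.250° − 21.418° = -171.67°.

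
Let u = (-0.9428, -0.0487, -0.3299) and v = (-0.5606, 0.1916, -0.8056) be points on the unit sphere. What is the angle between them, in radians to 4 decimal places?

0.6682 rad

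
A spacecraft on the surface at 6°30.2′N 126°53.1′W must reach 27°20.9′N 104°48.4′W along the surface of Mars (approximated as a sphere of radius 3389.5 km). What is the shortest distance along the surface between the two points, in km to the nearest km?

With latitudes φ₁ = 6.503°, φ₂ = 27.348° and longitude difference Δλ = 22.078°:
Haversine: a = sin²(Δφ/2) + cos φ₁ cos φ₂ sin²(Δλ/2) = 0.0327 + (0.9936)(0.8882)(0.0367) = 0.06508.
Central angle c = 2·arcsin(√a) = 0.51593 rad.
Distance = R·c = 3389.5 × 0.5159 ≈ 1749 km.

1749 km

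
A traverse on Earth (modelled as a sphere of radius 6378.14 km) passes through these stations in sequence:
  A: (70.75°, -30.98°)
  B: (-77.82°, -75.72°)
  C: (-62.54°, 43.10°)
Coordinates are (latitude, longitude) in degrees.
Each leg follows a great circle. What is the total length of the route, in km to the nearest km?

20675 km

Leg A→B: central angle 2.6330 rad, distance 16793.6 km.
Leg B→C: central angle 0.6086 rad, distance 3881.6 km.
Total: 16793.6 + 3881.6 ≈ 20675 km.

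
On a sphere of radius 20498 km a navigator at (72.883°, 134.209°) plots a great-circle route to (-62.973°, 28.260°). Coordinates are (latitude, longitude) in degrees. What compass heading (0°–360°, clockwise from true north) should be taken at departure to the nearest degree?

252°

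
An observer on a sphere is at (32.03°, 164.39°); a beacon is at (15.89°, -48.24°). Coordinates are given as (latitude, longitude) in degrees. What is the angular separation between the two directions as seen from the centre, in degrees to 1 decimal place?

In radians: φ₁ = 0.5590, φ₂ = 0.2773, Δλ = 147.370° = 2.5721 rad.
Haversine: a = sin²(Δφ/2) + cos φ₁ cos φ₂ sin²(Δλ/2) = 0.0197 + (0.8478)(0.9618)(0.9211) = 0.77074.
Central angle c = 2·arcsin(√a) = 2.14299 rad.
So the angular separation is 122.8°.

122.8°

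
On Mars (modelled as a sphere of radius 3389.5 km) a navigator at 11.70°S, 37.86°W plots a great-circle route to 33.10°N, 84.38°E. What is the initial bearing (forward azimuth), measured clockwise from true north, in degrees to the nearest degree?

With φ₁ = -0.2042, φ₂ = 0.5777, Δλ = 2.1335 rad, the forward-azimuth formula gives
θ = atan2( sin Δλ cos φ₂ , cos φ₁ sin φ₂ − sin φ₁ cos φ₂ cos Δλ ) = atan2(0.7086, 0.4441) = 57.92°.
So the initial bearing is 58°.

58°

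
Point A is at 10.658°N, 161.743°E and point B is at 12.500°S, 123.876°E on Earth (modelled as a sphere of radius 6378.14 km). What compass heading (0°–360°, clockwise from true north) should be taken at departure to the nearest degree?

With φ₁ = 0.1860, φ₂ = -0.2182, Δλ = -0.6609 rad, the forward-azimuth formula gives
θ = atan2( sin Δλ cos φ₂ , cos φ₁ sin φ₂ − sin φ₁ cos φ₂ cos Δλ ) = atan2(-0.5993, -0.3552) = -120.66°.
Adding 360° brings this into [0°, 360°): 239°.

239°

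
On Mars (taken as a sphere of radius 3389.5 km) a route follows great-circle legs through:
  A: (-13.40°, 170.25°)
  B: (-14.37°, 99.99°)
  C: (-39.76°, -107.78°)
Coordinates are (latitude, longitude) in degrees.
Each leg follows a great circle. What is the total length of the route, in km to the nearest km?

11118 km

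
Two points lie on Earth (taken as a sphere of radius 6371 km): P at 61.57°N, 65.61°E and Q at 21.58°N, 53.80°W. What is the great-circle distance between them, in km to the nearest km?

Let φ₁ = 1.0746 rad, φ₂ = 0.3766 rad, and Δλ = -2.0841 rad.
cos c = sin φ₁ sin φ₂ + cos φ₁ cos φ₂ cos Δλ = (0.8794)(0.3678) + (0.4761)(0.9299)(-0.4911) = 0.10605,
so c = arccos(0.10605) = 1.46455 rad.
Distance = R·c = 6371 × 1.4646 ≈ 9331 km.

9331 km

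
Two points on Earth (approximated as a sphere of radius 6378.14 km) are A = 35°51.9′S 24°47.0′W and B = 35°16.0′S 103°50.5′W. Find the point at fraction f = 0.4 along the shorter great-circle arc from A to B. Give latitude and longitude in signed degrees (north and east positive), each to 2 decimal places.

Central angle δ = 1.0884 rad. Interpolating on the sphere with fraction f = 0.4:
P = [sin((1−f)δ)·A + sin(fδ)·B] / sin δ = 0.6859·A + 0.4761·B in Cartesian coordinates,
giving P = (0.4117, -0.6104, -0.6767), i.e. latitude -42.59°, longitude -56.00°.

-42.59°, -56.00°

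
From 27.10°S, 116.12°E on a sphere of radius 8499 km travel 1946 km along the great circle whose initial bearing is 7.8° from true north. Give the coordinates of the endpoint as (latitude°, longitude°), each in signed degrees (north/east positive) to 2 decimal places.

-14.09°, 117.94°

Angular distance δ = d/R = 1946/8499 = 0.22897 rad; initial bearing θ = 0.1361 rad.
sin φ₂ = sin φ₁ cos δ + cos φ₁ sin δ cos θ = (-0.4555)(0.9739) + (0.8902)(0.2270)(0.9907) = -0.2435, so φ₂ = -14.09°.
Δλ = atan2(sin θ sin δ cos φ₁, cos δ − sin φ₁ sin φ₂) = atan2(0.0274, 0.8630) = 1.820°.
λ₂ = 116.120° + 1.820° = 117.94°.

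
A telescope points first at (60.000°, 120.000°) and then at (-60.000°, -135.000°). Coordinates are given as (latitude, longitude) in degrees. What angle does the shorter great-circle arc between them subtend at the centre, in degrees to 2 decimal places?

In radians: φ₁ = 1.0472, φ₂ = -1.0472, Δλ = 105.000° = 1.8326 rad.
Haversine: a = sin²(Δφ/2) + cos φ₁ cos φ₂ sin²(Δλ/2) = 0.7500 + (0.5000)(0.5000)(0.6294) = 0.90735.
Central angle c = 2·arcsin(√a) = 2.52302 rad.
So the angular separation is 144.56°.

144.56°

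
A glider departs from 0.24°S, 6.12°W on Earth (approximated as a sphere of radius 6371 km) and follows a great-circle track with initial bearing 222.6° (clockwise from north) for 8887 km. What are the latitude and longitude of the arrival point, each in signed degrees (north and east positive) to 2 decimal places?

Angular distance δ = d/R = 8887/6371 = 1.39491 rad; initial bearing θ = 3.8851 rad.
sin φ₂ = sin φ₁ cos δ + cos φ₁ sin δ cos θ = (-0.0042)(0.1750) + (1.0000)(0.9846)(-0.7361) = -0.7255, so φ₂ = -46.51°.
Δλ = atan2(sin θ sin δ cos φ₁, cos δ − sin φ₁ sin φ₂) = atan2(-0.6664, 0.1719) = -75.533°.
λ₂ = -6.120° − 75.533° = -81.65°.

-46.51°, -81.65°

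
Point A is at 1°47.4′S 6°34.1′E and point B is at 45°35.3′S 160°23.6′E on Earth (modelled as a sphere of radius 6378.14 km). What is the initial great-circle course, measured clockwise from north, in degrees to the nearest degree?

157°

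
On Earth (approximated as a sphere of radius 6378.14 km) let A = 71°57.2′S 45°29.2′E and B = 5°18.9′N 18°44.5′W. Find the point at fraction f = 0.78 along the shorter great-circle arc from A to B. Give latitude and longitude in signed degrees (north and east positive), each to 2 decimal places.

The central angle between A and B is δ = 1.5247 rad.
With f = 0.78, the slerp weights are sin((1−f)δ)/sin δ = 0.3295 and sin(fδ)/sin δ = 0.9291.
Weighted sum of the unit vectors: (0.3295)·(0.2172,0.2209,-0.9508) + (0.9291)·(0.9429,-0.3199,0.0926) = (0.9476, -0.2244, -0.2273).
Converting back: φ = atan2(z, √(x²+y²)) = -13.14°, λ = atan2(y, x) = -13.32°.

-13.14°, -13.32°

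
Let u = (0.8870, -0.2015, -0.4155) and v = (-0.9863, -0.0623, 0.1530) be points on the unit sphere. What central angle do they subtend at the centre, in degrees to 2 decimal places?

157.79°

u·v = -0.9259; |u| = 1.0000, |v| = 1.0000.
cos θ = (u·v)/(|u||v|) = -0.9258, so θ = 157.79°.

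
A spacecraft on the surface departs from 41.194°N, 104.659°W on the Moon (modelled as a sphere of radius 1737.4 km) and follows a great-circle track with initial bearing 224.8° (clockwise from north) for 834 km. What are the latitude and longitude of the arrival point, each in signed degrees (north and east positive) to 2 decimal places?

19.73°, -124.88°

Angular distance δ = d/R = 834/1737.4 = 0.48003 rad; initial bearing θ = 3.9235 rad.
sin φ₂ = sin φ₁ cos δ + cos φ₁ sin δ cos θ = (0.6586)(0.8870) + (0.7525)(0.4618)(-0.7096) = 0.3376, so φ₂ = 19.73°.
Δλ = atan2(sin θ sin δ cos φ₁, cos δ − sin φ₁ sin φ₂) = atan2(-0.2449, 0.6646) = -20.224°.
λ₂ = -104.659° − 20.224° = -124.88°.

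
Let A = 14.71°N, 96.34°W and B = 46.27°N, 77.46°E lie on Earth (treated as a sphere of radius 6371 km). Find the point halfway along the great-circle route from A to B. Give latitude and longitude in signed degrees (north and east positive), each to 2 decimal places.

The central angle between A and B is δ = 2.0728 rad.
With f = 0.5, the slerp weights are sin((1−f)δ)/sin δ = 0.9817 and sin(fδ)/sin δ = 0.9817.
Weighted sum of the unit vectors: (0.9817)·(-0.1068,-0.9613,0.2539) + (0.9817)·(0.1501,0.6748,0.7226) = (0.0425, -0.2813, 0.9587).
Converting back: φ = atan2(z, √(x²+y²)) = 73.47°, λ = atan2(y, x) = -81.41°.

73.47°, -81.41°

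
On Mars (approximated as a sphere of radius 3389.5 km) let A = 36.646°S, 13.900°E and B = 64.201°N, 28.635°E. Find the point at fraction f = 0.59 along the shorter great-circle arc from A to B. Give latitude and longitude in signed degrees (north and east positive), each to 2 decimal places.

22.97°, 19.99°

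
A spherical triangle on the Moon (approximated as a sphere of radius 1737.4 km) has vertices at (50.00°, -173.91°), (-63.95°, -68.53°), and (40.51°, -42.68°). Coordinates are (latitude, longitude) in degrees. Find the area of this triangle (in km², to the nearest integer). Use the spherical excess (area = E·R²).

8238905 km²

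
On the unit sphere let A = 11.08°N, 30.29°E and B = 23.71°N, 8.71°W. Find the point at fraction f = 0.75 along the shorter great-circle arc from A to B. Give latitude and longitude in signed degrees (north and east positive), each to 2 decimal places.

21.35°, 1.57°

The central angle between A and B is δ = 0.6832 rad.
With f = 0.75, the slerp weights are sin((1−f)δ)/sin δ = 0.2692 and sin(fδ)/sin δ = 0.7766.
Weighted sum of the unit vectors: (0.2692)·(0.8474,0.4950,0.1922) + (0.7766)·(0.9050,-0.1387,0.4021) = (0.9310, 0.0256, 0.3640).
Converting back: φ = atan2(z, √(x²+y²)) = 21.35°, λ = atan2(y, x) = 1.57°.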